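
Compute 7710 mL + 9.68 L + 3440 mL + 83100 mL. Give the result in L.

In L:
  7710 mL = 7710 × 10⁻³ L = 7.71
  9.68 L → 9.68
  3440 mL = 3440 × 10⁻³ L = 3.44
  83100 mL = 83100 × 10⁻³ L = 83.1
Sum: 7.71 + 9.68 + 3.44 + 83.1 = 103.93

103.93 L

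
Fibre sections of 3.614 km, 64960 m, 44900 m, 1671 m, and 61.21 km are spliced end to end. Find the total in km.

176.355 km

In km:
  3.614 km → 3.614
  64960 m = 64960 × 10^-3 km = 64.96
  44900 m = 44900 × 10^-3 km = 44.9
  1671 m = 1671 × 10^-3 km = 1.671
  61.21 km → 61.21
Sum: 3.614 + 64.96 + 44.9 + 1.671 + 61.21 = 176.355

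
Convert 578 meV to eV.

0.578 eV

milli = 10^-3, (no prefix) = 10^0; factor is 10^-3.
578 × 10^-3 = 0.578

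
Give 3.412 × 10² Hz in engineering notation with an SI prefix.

341.2 Hz

= 341.2 Hz; mantissa already in [1, 1000).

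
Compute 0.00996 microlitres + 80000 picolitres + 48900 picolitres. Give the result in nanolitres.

138.86 nanolitres

In nanolitres:
  0.00996 microlitres = 0.00996 × 10^3 nanolitres = 9.96
  80000 picolitres = 80000 × 10^-3 nanolitres = 80
  48900 picolitres = 48900 × 10^-3 nanolitres = 48.9
Sum: 9.96 + 80 + 48.9 = 138.86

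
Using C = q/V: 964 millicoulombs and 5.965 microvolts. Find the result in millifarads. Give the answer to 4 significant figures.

161600000 millifarads

(964 × 10^-3) / (5.965 × 10^-6) = 161.609 × 10^3 F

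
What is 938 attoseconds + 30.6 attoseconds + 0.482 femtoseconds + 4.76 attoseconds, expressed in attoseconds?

1455.36 attoseconds

In attoseconds:
  938 attoseconds → 938
  30.6 attoseconds → 30.6
  0.482 femtoseconds = 0.482 × 10^3 attoseconds = 482
  4.76 attoseconds → 4.76
Sum: 938 + 30.6 + 482 + 4.76 = 1455.36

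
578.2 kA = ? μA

kilo = 10³, micro = 10⁻⁶; factor is 10⁹.
578.2 × 10⁹ = 578200000000

578200000000 μA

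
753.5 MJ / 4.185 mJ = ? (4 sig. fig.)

(753.5 × 10⁶) / (4.185 × 10⁻³) = 180.05 × 10⁹

180000000000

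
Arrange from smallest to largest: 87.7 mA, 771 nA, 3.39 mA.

771 nA < 3.39 mA < 87.7 mA

87.7 mA = 0.0877 A
771 nA = 0.000000771 A
3.39 mA = 0.00339 A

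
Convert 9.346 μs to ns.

9346 ns

micro = 10^-6, nano = 10^-9; factor is 10^3.
9.346 × 10^3 = 9346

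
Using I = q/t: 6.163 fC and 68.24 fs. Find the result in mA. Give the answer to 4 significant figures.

90.31 mA

(6.163e-15) / (68.24e-15) = 0.0903136 A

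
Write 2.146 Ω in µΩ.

(no prefix) = 10⁰, micro = 10⁻⁶; factor is 10⁶.
2.146 × 10⁶ = 2146000

2146000 µΩ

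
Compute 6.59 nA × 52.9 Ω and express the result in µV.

6.59 × 10⁻⁹ × 52.9 = 348.611 × 10⁻⁹ V

0.348611 µV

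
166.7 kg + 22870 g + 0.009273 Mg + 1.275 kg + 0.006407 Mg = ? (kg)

206.525 kg

In kg:
  166.7 kg → 166.7
  22870 g = 22870e-3 kg = 22.87
  0.009273 Mg = 0.009273e3 kg = 9.273
  1.275 kg → 1.275
  0.006407 Mg = 0.006407e3 kg = 6.407
Sum: 166.7 + 22.87 + 9.273 + 1.275 + 6.407 = 206.525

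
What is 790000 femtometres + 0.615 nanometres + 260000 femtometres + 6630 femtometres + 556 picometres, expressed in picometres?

In picometres:
  790000 femtometres = 790000e-3 picometres = 790
  0.615 nanometres = 0.615e3 picometres = 615
  260000 femtometres = 260000e-3 picometres = 260
  6630 femtometres = 6630e-3 picometres = 6.63
  556 picometres → 556
Sum: 790 + 615 + 260 + 6.63 + 556 = 2227.63

2227.63 picometres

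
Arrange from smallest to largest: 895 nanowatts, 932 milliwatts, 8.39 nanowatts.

895 nanowatts = 0.000000895 watts
932 milliwatts = 0.932 watts
8.39 nanowatts = 0.00000000839 watts

8.39 nanowatts < 895 nanowatts < 932 milliwatts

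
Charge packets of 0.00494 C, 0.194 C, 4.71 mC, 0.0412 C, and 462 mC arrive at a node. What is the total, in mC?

706.85 mC

In mC:
  0.00494 C = 0.00494 × 10³ mC = 4.94
  0.194 C = 0.194 × 10³ mC = 194
  4.71 mC → 4.71
  0.0412 C = 0.0412 × 10³ mC = 41.2
  462 mC → 462
Sum: 4.94 + 194 + 4.71 + 41.2 + 462 = 706.85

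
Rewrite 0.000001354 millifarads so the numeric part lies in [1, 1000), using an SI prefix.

1.354 nanofarads

= 1.354 × 10⁻⁹ farads; 10⁻⁹ is nano.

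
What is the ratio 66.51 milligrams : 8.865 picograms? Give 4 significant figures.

7503000000

(66.51e-3) / (8.865e-12) = 7.5025e9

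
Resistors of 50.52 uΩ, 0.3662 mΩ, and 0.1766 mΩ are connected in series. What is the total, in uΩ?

In uΩ:
  50.52 uΩ → 50.52
  0.3662 mΩ = 0.3662 × 10³ uΩ = 366.2
  0.1766 mΩ = 0.1766 × 10³ uΩ = 176.6
Sum: 50.52 + 366.2 + 176.6 = 593.32

593.32 uΩ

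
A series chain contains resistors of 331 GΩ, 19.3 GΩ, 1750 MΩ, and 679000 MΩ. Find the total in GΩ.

1031.05 GΩ

In GΩ:
  331 GΩ → 331
  19.3 GΩ → 19.3
  1750 MΩ = 1750e-3 GΩ = 1.75
  679000 MΩ = 679000e-3 GΩ = 679
Sum: 331 + 19.3 + 1.75 + 679 = 1031.05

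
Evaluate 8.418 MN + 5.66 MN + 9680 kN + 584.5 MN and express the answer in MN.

In MN:
  8.418 MN → 8.418
  5.66 MN → 5.66
  9680 kN = 9680 × 10^-3 MN = 9.68
  584.5 MN → 584.5
Sum: 8.418 + 5.66 + 9.68 + 584.5 = 608.258

608.258 MN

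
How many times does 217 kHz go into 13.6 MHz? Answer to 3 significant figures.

(13.6 × 10^6) / (217 × 10^3) = 0.06267 × 10^3

62.7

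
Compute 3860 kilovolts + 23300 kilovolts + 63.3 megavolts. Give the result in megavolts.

In megavolts:
  3860 kilovolts = 3860 × 10^-3 megavolts = 3.86
  23300 kilovolts = 23300 × 10^-3 megavolts = 23.3
  63.3 megavolts → 63.3
Sum: 3.86 + 23.3 + 63.3 = 90.46

90.46 megavolts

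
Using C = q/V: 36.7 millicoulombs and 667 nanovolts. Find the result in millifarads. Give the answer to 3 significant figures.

(36.7 × 10^-3) / (667 × 10^-9) = 0.055022 × 10^6 F

55000000 millifarads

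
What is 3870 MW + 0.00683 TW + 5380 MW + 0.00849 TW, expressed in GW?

In GW:
  3870 MW = 3870 × 10^-3 GW = 3.87
  0.00683 TW = 0.00683 × 10^3 GW = 6.83
  5380 MW = 5380 × 10^-3 GW = 5.38
  0.00849 TW = 0.00849 × 10^3 GW = 8.49
Sum: 3.87 + 6.83 + 5.38 + 8.49 = 24.57

24.57 GW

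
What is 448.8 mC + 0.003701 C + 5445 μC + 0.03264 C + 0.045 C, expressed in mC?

In mC:
  448.8 mC → 448.8
  0.003701 C = 0.003701 × 10³ mC = 3.701
  5445 μC = 5445 × 10⁻³ mC = 5.445
  0.03264 C = 0.03264 × 10³ mC = 32.64
  0.045 C = 0.045 × 10³ mC = 45
Sum: 448.8 + 3.701 + 5.445 + 32.64 + 45 = 535.586

535.586 mC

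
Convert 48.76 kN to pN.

kilo = 10³, pico = 10⁻¹²; factor is 10¹⁵.
48.76 × 10¹⁵ = 48760000000000000

48760000000000000 pN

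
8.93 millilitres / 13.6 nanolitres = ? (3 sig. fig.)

657000

(8.93 × 10⁻³) / (13.6 × 10⁻⁹) = 0.6566 × 10⁶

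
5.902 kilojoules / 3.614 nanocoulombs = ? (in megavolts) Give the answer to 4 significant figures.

1633000 megavolts

(5.902e3) / (3.614e-9) = 1.63309e12 V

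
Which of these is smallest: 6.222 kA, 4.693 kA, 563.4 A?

563.4 A

6.222 kA = 6222 A
4.693 kA = 4693 A
563.4 A = 563.4 A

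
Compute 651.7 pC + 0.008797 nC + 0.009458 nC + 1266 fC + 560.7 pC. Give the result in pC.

In pC:
  651.7 pC → 651.7
  0.008797 nC = 0.008797e3 pC = 8.797
  0.009458 nC = 0.009458e3 pC = 9.458
  1266 fC = 1266e-3 pC = 1.266
  560.7 pC → 560.7
Sum: 651.7 + 8.797 + 9.458 + 1.266 + 560.7 = 1231.921

1231.921 pC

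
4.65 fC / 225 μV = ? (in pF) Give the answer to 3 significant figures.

20.7 pF

(4.65e-15) / (225e-6) = 0.020667e-9 F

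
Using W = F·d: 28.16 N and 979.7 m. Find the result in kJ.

27.588352 kJ

28.16 × 979.7 = 27588.352 J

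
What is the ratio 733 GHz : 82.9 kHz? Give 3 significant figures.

8840000

(733 × 10⁹) / (82.9 × 10³) = 8.842 × 10⁶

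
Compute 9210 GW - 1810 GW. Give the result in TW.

7.4 TW

In TW:
  9210 GW = 9210 × 10⁻³ TW = 9.21
  1810 GW = 1810 × 10⁻³ TW = 1.81
Difference: 9.21 - 1.81 = 7.4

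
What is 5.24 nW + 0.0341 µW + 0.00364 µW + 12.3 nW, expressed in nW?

55.28 nW

In nW:
  5.24 nW → 5.24
  0.0341 µW = 0.0341e3 nW = 34.1
  0.00364 µW = 0.00364e3 nW = 3.64
  12.3 nW → 12.3
Sum: 5.24 + 34.1 + 3.64 + 12.3 = 55.28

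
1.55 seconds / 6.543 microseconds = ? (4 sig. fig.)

236900

(1.55) / (6.543 × 10^-6) = 0.23689 × 10^6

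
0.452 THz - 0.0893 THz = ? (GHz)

In GHz:
  0.452 THz = 0.452e3 GHz = 452
  0.0893 THz = 0.0893e3 GHz = 89.3
Difference: 452 - 89.3 = 362.7

362.7 GHz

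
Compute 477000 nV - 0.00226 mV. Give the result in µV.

474.74 µV

In µV:
  477000 nV = 477000 × 10⁻³ µV = 477
  0.00226 mV = 0.00226 × 10³ µV = 2.26
Difference: 477 - 2.26 = 474.74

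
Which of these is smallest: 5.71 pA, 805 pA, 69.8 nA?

5.71 pA = 0.00000000000571 A
805 pA = 0.000000000805 A
69.8 nA = 0.0000000698 A

5.71 pA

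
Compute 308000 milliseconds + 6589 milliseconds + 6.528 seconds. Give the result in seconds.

In seconds:
  308000 milliseconds = 308000 × 10⁻³ seconds = 308
  6589 milliseconds = 6589 × 10⁻³ seconds = 6.589
  6.528 seconds → 6.528
Sum: 308 + 6.589 + 6.528 = 321.117

321.117 seconds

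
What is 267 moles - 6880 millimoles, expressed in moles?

260.12 moles

In moles:
  267 moles → 267
  6880 millimoles = 6880e-3 moles = 6.88
Difference: 267 - 6.88 = 260.12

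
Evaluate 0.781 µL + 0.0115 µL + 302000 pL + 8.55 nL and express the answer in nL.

In nL:
  0.781 µL = 0.781 × 10³ nL = 781
  0.0115 µL = 0.0115 × 10³ nL = 11.5
  302000 pL = 302000 × 10⁻³ nL = 302
  8.55 nL → 8.55
Sum: 781 + 11.5 + 302 + 8.55 = 1103.05

1103.05 nL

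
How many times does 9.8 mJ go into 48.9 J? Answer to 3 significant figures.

(48.9) / (9.8 × 10^-3) = 4.99 × 10^3

4990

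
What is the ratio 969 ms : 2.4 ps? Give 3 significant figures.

404000000000

(969e-3) / (2.4e-12) = 403.8e9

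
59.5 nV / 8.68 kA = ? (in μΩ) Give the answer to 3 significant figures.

0.00000685 μΩ

(59.5 × 10^-9) / (8.68 × 10^3) = 6.8548 × 10^-12 Ω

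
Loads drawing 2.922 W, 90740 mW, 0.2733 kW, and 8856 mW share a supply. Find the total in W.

375.818 W

In W:
  2.922 W → 2.922
  90740 mW = 90740e-3 W = 90.74
  0.2733 kW = 0.2733e3 W = 273.3
  8856 mW = 8856e-3 W = 8.856
Sum: 2.922 + 90.74 + 273.3 + 8.856 = 375.818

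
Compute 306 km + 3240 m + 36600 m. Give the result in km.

In km:
  306 km → 306
  3240 m = 3240 × 10^-3 km = 3.24
  36600 m = 36600 × 10^-3 km = 36.6
Sum: 306 + 3.24 + 36.6 = 345.84

345.84 km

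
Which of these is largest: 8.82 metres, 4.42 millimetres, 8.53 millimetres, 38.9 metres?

8.82 metres = 8.82 metres
4.42 millimetres = 0.00442 metres
8.53 millimetres = 0.00853 metres
38.9 metres = 38.9 metres

38.9 metres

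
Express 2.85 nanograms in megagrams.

0.00000000000000285 megagrams

nano = 10^-9, mega = 10^6; factor is 10^-15.
2.85 × 10^-15 = 0.00000000000000285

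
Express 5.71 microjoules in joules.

0.00000571 joules

micro = 10⁻⁶, (no prefix) = 10⁰; factor is 10⁻⁶.
5.71 × 10⁻⁶ = 0.00000571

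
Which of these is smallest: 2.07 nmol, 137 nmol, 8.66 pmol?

8.66 pmol

2.07 nmol = 0.00000000207 mol
137 nmol = 0.000000137 mol
8.66 pmol = 0.00000000000866 mol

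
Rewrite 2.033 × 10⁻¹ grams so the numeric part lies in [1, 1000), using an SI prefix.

203.3 milligrams

= 203.3 × 10⁻³ grams; 10⁻³ is milli.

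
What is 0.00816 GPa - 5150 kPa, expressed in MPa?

3.01 MPa

In MPa:
  0.00816 GPa = 0.00816 × 10³ MPa = 8.16
  5150 kPa = 5150 × 10⁻³ MPa = 5.15
Difference: 8.16 - 5.15 = 3.01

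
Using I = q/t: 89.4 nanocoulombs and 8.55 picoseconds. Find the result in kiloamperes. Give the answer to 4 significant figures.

10.46 kiloamperes

(89.4e-9) / (8.55e-12) = 10.4561e3 A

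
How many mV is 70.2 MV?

mega = 10⁶, milli = 10⁻³; factor is 10⁹.
70.2 × 10⁹ = 70200000000

70200000000 mV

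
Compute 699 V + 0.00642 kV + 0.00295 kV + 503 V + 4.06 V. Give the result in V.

1215.43 V

In V:
  699 V → 699
  0.00642 kV = 0.00642 × 10^3 V = 6.42
  0.00295 kV = 0.00295 × 10^3 V = 2.95
  503 V → 503
  4.06 V → 4.06
Sum: 699 + 6.42 + 2.95 + 503 + 4.06 = 1215.43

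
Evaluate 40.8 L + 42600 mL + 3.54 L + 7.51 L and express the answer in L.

In L:
  40.8 L → 40.8
  42600 mL = 42600e-3 L = 42.6
  3.54 L → 3.54
  7.51 L → 7.51
Sum: 40.8 + 42.6 + 3.54 + 7.51 = 94.45

94.45 L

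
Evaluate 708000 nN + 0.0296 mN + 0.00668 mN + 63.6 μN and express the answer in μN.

In μN:
  708000 nN = 708000 × 10^-3 μN = 708
  0.0296 mN = 0.0296 × 10^3 μN = 29.6
  0.00668 mN = 0.00668 × 10^3 μN = 6.68
  63.6 μN → 63.6
Sum: 708 + 29.6 + 6.68 + 63.6 = 807.88

807.88 μN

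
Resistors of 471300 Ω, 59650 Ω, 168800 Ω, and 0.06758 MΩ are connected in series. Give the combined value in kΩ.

767.33 kΩ

In kΩ:
  471300 Ω = 471300e-3 kΩ = 471.3
  59650 Ω = 59650e-3 kΩ = 59.65
  168800 Ω = 168800e-3 kΩ = 168.8
  0.06758 MΩ = 0.06758e3 kΩ = 67.58
Sum: 471.3 + 59.65 + 168.8 + 67.58 = 767.33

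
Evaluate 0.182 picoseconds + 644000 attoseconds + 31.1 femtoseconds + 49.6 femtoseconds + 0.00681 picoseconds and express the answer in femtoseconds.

In femtoseconds:
  0.182 picoseconds = 0.182e3 femtoseconds = 182
  644000 attoseconds = 644000e-3 femtoseconds = 644
  31.1 femtoseconds → 31.1
  49.6 femtoseconds → 49.6
  0.00681 picoseconds = 0.00681e3 femtoseconds = 6.81
Sum: 182 + 644 + 31.1 + 49.6 + 6.81 = 913.51

913.51 femtoseconds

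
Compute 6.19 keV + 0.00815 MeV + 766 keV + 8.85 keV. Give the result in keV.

In keV:
  6.19 keV → 6.19
  0.00815 MeV = 0.00815e3 keV = 8.15
  766 keV → 766
  8.85 keV → 8.85
Sum: 6.19 + 8.15 + 766 + 8.85 = 789.19

789.19 keV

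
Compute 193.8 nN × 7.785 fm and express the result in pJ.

0.000000001508733 pJ

193.8e-9 × 7.785e-15 = 1508.733e-24 J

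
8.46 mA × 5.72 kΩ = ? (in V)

8.46 × 10^-3 × 5.72 × 10^3 = 48.3912 V

48.3912 V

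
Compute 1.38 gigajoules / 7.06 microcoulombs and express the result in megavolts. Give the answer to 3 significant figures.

195000000 megavolts

(1.38 × 10^9) / (7.06 × 10^-6) = 0.19547 × 10^15 V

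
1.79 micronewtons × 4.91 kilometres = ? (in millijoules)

1.79 × 10⁻⁶ × 4.91 × 10³ = 8.7889 × 10⁻³ J

8.7889 millijoules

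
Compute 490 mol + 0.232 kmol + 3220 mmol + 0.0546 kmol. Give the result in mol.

779.82 mol

In mol:
  490 mol → 490
  0.232 kmol = 0.232 × 10³ mol = 232
  3220 mmol = 3220 × 10⁻³ mol = 3.22
  0.0546 kmol = 0.0546 × 10³ mol = 54.6
Sum: 490 + 232 + 3.22 + 54.6 = 779.82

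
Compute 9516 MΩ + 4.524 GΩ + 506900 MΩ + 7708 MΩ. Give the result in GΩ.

528.648 GΩ

In GΩ:
  9516 MΩ = 9516 × 10⁻³ GΩ = 9.516
  4.524 GΩ → 4.524
  506900 MΩ = 506900 × 10⁻³ GΩ = 506.9
  7708 MΩ = 7708 × 10⁻³ GΩ = 7.708
Sum: 9.516 + 4.524 + 506.9 + 7.708 = 528.648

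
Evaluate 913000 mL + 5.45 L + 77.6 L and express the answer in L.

In L:
  913000 mL = 913000 × 10⁻³ L = 913
  5.45 L → 5.45
  77.6 L → 77.6
Sum: 913 + 5.45 + 77.6 = 996.05

996.05 L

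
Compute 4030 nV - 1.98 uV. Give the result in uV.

2.05 uV

In uV:
  4030 nV = 4030 × 10⁻³ uV = 4.03
  1.98 uV → 1.98
Difference: 4.03 - 1.98 = 2.05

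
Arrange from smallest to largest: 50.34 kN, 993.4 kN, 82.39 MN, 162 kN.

50.34 kN = 50340 N
993.4 kN = 993400 N
82.39 MN = 82390000 N
162 kN = 162000 N

50.34 kN < 162 kN < 993.4 kN < 82.39 MN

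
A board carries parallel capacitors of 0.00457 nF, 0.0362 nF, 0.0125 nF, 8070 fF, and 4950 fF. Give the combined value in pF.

66.29 pF

In pF:
  0.00457 nF = 0.00457 × 10^3 pF = 4.57
  0.0362 nF = 0.0362 × 10^3 pF = 36.2
  0.0125 nF = 0.0125 × 10^3 pF = 12.5
  8070 fF = 8070 × 10^-3 pF = 8.07
  4950 fF = 4950 × 10^-3 pF = 4.95
Sum: 4.57 + 36.2 + 12.5 + 8.07 + 4.95 = 66.29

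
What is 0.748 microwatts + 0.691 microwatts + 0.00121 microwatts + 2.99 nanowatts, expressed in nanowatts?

1443.2 nanowatts

In nanowatts:
  0.748 microwatts = 0.748e3 nanowatts = 748
  0.691 microwatts = 0.691e3 nanowatts = 691
  0.00121 microwatts = 0.00121e3 nanowatts = 1.21
  2.99 nanowatts → 2.99
Sum: 748 + 691 + 1.21 + 2.99 = 1443.2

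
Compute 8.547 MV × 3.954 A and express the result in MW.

33.794838 MW

8.547 × 10^6 × 3.954 = 33.794838 × 10^6 W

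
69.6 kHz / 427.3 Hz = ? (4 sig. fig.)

(69.6e3) / (427.3) = 0.16288e3

162.9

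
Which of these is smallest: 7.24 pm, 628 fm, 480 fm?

7.24 pm = 0.00000000000724 m
628 fm = 0.000000000000628 m
480 fm = 0.00000000000048 m

480 fm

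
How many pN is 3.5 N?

3500000000000 pN

(no prefix) = 10⁰, pico = 10⁻¹²; factor is 10¹².
3.5 × 10¹² = 3500000000000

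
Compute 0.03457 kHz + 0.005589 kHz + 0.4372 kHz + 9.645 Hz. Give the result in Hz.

In Hz:
  0.03457 kHz = 0.03457 × 10³ Hz = 34.57
  0.005589 kHz = 0.005589 × 10³ Hz = 5.589
  0.4372 kHz = 0.4372 × 10³ Hz = 437.2
  9.645 Hz → 9.645
Sum: 34.57 + 5.589 + 437.2 + 9.645 = 487.004

487.004 Hz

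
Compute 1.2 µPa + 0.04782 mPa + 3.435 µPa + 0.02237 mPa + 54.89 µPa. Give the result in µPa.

129.715 µPa

In µPa:
  1.2 µPa → 1.2
  0.04782 mPa = 0.04782 × 10^3 µPa = 47.82
  3.435 µPa → 3.435
  0.02237 mPa = 0.02237 × 10^3 µPa = 22.37
  54.89 µPa → 54.89
Sum: 1.2 + 47.82 + 3.435 + 22.37 + 54.89 = 129.715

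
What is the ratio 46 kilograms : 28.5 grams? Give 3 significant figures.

1610

(46 × 10^3) / (28.5) = 1.614 × 10^3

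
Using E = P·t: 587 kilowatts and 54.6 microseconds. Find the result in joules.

32.0502 joules

587e3 × 54.6e-6 = 32050.2e-3 J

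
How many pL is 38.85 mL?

milli = 10⁻³, pico = 10⁻¹²; factor is 10⁹.
38.85 × 10⁹ = 38850000000

38850000000 pL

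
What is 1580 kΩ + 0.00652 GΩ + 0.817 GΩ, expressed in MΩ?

In MΩ:
  1580 kΩ = 1580 × 10⁻³ MΩ = 1.58
  0.00652 GΩ = 0.00652 × 10³ MΩ = 6.52
  0.817 GΩ = 0.817 × 10³ MΩ = 817
Sum: 1.58 + 6.52 + 817 = 825.1

825.1 MΩ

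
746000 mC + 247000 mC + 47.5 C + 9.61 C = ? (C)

1050.11 C

In C:
  746000 mC = 746000 × 10^-3 C = 746
  247000 mC = 247000 × 10^-3 C = 247
  47.5 C → 47.5
  9.61 C → 9.61
Sum: 746 + 247 + 47.5 + 9.61 = 1050.11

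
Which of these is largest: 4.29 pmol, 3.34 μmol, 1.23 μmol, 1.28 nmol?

3.34 μmol

4.29 pmol = 0.00000000000429 mol
3.34 μmol = 0.00000334 mol
1.23 μmol = 0.00000123 mol
1.28 nmol = 0.00000000128 mol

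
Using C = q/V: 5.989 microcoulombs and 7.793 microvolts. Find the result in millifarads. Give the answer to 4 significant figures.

(5.989e-6) / (7.793e-6) = 0.76851 F

768.5 millifarads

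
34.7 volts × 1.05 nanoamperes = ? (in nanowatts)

36.435 nanowatts

34.7 × 1.05e-9 = 36.435e-9 W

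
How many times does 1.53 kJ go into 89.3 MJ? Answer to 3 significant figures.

(89.3 × 10⁶) / (1.53 × 10³) = 58.37 × 10³

58400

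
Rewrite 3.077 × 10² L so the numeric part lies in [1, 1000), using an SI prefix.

= 307.7 L; mantissa already in [1, 1000).

307.7 L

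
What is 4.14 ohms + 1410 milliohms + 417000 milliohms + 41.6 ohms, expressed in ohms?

464.15 ohms

In ohms:
  4.14 ohms → 4.14
  1410 milliohms = 1410 × 10^-3 ohms = 1.41
  417000 milliohms = 417000 × 10^-3 ohms = 417
  41.6 ohms → 41.6
Sum: 4.14 + 1.41 + 417 + 41.6 = 464.15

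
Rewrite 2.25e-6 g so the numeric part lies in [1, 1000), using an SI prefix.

= 2.25e-6 g; 1e-6 is micro.

2.25 ug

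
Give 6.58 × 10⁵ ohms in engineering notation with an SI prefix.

= 658 × 10³ ohms; 10³ is kilo.

658 kiloohms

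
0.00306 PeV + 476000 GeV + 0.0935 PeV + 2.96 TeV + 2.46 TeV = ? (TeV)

In TeV:
  0.00306 PeV = 0.00306 × 10³ TeV = 3.06
  476000 GeV = 476000 × 10⁻³ TeV = 476
  0.0935 PeV = 0.0935 × 10³ TeV = 93.5
  2.96 TeV → 2.96
  2.46 TeV → 2.46
Sum: 3.06 + 476 + 93.5 + 2.96 + 2.46 = 577.98

577.98 TeV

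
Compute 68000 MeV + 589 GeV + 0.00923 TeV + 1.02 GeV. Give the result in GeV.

In GeV:
  68000 MeV = 68000e-3 GeV = 68
  589 GeV → 589
  0.00923 TeV = 0.00923e3 GeV = 9.23
  1.02 GeV → 1.02
Sum: 68 + 589 + 9.23 + 1.02 = 667.25

667.25 GeV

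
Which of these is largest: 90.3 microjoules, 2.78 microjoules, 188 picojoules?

90.3 microjoules = 0.0000903 joules
2.78 microjoules = 0.00000278 joules
188 picojoules = 0.000000000188 joules

90.3 microjoules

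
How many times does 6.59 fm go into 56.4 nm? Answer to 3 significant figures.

(56.4e-9) / (6.59e-15) = 8.558e6

8560000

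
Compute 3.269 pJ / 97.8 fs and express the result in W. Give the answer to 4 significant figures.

33.43 W

(3.269 × 10^-12) / (97.8 × 10^-15) = 0.0334254 × 10^3 W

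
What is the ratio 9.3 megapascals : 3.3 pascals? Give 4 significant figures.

2818000

(9.3 × 10^6) / (3.3) = 2.8182 × 10^6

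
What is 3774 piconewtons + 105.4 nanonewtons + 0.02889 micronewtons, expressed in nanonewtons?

In nanonewtons:
  3774 piconewtons = 3774 × 10⁻³ nanonewtons = 3.774
  105.4 nanonewtons → 105.4
  0.02889 micronewtons = 0.02889 × 10³ nanonewtons = 28.89
Sum: 3.774 + 105.4 + 28.89 = 138.064

138.064 nanonewtons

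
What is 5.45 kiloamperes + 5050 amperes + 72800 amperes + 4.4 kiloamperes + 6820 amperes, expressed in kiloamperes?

In kiloamperes:
  5.45 kiloamperes → 5.45
  5050 amperes = 5050e-3 kiloamperes = 5.05
  72800 amperes = 72800e-3 kiloamperes = 72.8
  4.4 kiloamperes → 4.4
  6820 amperes = 6820e-3 kiloamperes = 6.82
Sum: 5.45 + 5.05 + 72.8 + 4.4 + 6.82 = 94.52

94.52 kiloamperes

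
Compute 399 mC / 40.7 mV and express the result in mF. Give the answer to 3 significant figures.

9800 mF

(399 × 10⁻³) / (40.7 × 10⁻³) = 9.8034 F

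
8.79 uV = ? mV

micro = 1e-6, milli = 1e-3; factor is 1e-3.
8.79 × 1e-3 = 0.00879

0.00879 mV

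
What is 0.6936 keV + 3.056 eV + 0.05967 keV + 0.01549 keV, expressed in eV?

771.816 eV

In eV:
  0.6936 keV = 0.6936e3 eV = 693.6
  3.056 eV → 3.056
  0.05967 keV = 0.05967e3 eV = 59.67
  0.01549 keV = 0.01549e3 eV = 15.49
Sum: 693.6 + 3.056 + 59.67 + 15.49 = 771.816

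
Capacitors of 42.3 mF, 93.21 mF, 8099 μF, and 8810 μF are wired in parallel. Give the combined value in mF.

152.419 mF

In mF:
  42.3 mF → 42.3
  93.21 mF → 93.21
  8099 μF = 8099e-3 mF = 8.099
  8810 μF = 8810e-3 mF = 8.81
Sum: 42.3 + 93.21 + 8.099 + 8.81 = 152.419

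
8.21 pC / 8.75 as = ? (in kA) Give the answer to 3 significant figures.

(8.21e-12) / (8.75e-18) = 0.93829e6 A

938 kA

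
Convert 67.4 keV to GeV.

kilo = 10^3, giga = 10^9; factor is 10^-6.
67.4 × 10^-6 = 0.0000674

0.0000674 GeV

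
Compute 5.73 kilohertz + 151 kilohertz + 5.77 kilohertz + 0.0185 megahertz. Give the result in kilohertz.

In kilohertz:
  5.73 kilohertz → 5.73
  151 kilohertz → 151
  5.77 kilohertz → 5.77
  0.0185 megahertz = 0.0185 × 10^3 kilohertz = 18.5
Sum: 5.73 + 151 + 5.77 + 18.5 = 181

181 kilohertz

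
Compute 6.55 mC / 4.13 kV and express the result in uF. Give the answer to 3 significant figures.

1.59 uF

(6.55 × 10^-3) / (4.13 × 10^3) = 1.586 × 10^-6 F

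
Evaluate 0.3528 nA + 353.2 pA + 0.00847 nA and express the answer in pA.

In pA:
  0.3528 nA = 0.3528 × 10^3 pA = 352.8
  353.2 pA → 353.2
  0.00847 nA = 0.00847 × 10^3 pA = 8.47
Sum: 352.8 + 353.2 + 8.47 = 714.47

714.47 pA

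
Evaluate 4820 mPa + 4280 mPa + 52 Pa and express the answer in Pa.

61.1 Pa

In Pa:
  4820 mPa = 4820 × 10⁻³ Pa = 4.82
  4280 mPa = 4280 × 10⁻³ Pa = 4.28
  52 Pa → 52
Sum: 4.82 + 4.28 + 52 = 61.1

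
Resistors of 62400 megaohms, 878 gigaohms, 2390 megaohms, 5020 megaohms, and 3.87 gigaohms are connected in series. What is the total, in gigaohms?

951.68 gigaohms

In gigaohms:
  62400 megaohms = 62400 × 10⁻³ gigaohms = 62.4
  878 gigaohms → 878
  2390 megaohms = 2390 × 10⁻³ gigaohms = 2.39
  5020 megaohms = 5020 × 10⁻³ gigaohms = 5.02
  3.87 gigaohms → 3.87
Sum: 62.4 + 878 + 2.39 + 5.02 + 3.87 = 951.68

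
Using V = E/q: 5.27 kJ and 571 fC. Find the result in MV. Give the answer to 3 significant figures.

9230000000 MV

(5.27e3) / (571e-15) = 0.0092294e18 V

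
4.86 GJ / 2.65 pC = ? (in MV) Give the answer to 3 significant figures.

(4.86 × 10^9) / (2.65 × 10^-12) = 1.834 × 10^21 V

1830000000000000 MV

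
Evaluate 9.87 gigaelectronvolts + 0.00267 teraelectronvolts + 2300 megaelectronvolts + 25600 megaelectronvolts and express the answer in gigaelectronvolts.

40.44 gigaelectronvolts

In gigaelectronvolts:
  9.87 gigaelectronvolts → 9.87
  0.00267 teraelectronvolts = 0.00267 × 10³ gigaelectronvolts = 2.67
  2300 megaelectronvolts = 2300 × 10⁻³ gigaelectronvolts = 2.3
  25600 megaelectronvolts = 25600 × 10⁻³ gigaelectronvolts = 25.6
Sum: 9.87 + 2.67 + 2.3 + 25.6 = 40.44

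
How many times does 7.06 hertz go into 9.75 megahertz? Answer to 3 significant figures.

(9.75 × 10^6) / (7.06) = 1.381 × 10^6

1380000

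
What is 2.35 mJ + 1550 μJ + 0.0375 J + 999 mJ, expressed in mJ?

1040.4 mJ

In mJ:
  2.35 mJ → 2.35
  1550 μJ = 1550e-3 mJ = 1.55
  0.0375 J = 0.0375e3 mJ = 37.5
  999 mJ → 999
Sum: 2.35 + 1.55 + 37.5 + 999 = 1040.4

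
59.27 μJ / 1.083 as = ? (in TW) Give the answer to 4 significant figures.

(59.27e-6) / (1.083e-18) = 54.7276e12 W

54.73 TW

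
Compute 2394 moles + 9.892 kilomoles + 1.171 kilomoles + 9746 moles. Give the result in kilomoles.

23.203 kilomoles

In kilomoles:
  2394 moles = 2394e-3 kilomoles = 2.394
  9.892 kilomoles → 9.892
  1.171 kilomoles → 1.171
  9746 moles = 9746e-3 kilomoles = 9.746
Sum: 2.394 + 9.892 + 1.171 + 9.746 = 23.203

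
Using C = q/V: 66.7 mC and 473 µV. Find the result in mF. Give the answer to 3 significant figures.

141000 mF

(66.7 × 10^-3) / (473 × 10^-6) = 0.14101 × 10^3 F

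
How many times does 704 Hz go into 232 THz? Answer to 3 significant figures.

(232 × 10¹²) / (704) = 0.3295 × 10¹²

330000000000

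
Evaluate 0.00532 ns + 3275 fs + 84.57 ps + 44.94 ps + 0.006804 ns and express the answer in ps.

In ps:
  0.00532 ns = 0.00532 × 10³ ps = 5.32
  3275 fs = 3275 × 10⁻³ ps = 3.275
  84.57 ps → 84.57
  44.94 ps → 44.94
  0.006804 ns = 0.006804 × 10³ ps = 6.804
Sum: 5.32 + 3.275 + 84.57 + 44.94 + 6.804 = 144.909

144.909 ps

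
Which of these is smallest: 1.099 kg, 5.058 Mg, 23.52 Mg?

1.099 kg = 1099 g
5.058 Mg = 5058000 g
23.52 Mg = 23520000 g

1.099 kg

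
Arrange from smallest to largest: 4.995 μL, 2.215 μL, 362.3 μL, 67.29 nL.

4.995 μL = 0.000004995 L
2.215 μL = 0.000002215 L
362.3 μL = 0.0003623 L
67.29 nL = 0.00000006729 L

67.29 nL < 2.215 μL < 4.995 μL < 362.3 μL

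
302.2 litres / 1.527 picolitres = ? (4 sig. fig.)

197900000000000

(302.2) / (1.527e-12) = 197.9e12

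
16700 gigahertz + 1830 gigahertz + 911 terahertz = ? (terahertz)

In terahertz:
  16700 gigahertz = 16700 × 10^-3 terahertz = 16.7
  1830 gigahertz = 1830 × 10^-3 terahertz = 1.83
  911 terahertz → 911
Sum: 16.7 + 1.83 + 911 = 929.53

929.53 terahertz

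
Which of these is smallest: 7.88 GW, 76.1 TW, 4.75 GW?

7.88 GW = 7880000000 W
76.1 TW = 76100000000000 W
4.75 GW = 4750000000 W

4.75 GW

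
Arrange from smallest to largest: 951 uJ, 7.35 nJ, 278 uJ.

7.35 nJ < 278 uJ < 951 uJ

951 uJ = 0.000951 J
7.35 nJ = 0.00000000735 J
278 uJ = 0.000278 J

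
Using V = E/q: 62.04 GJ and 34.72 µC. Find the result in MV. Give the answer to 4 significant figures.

(62.04 × 10⁹) / (34.72 × 10⁻⁶) = 1.78687 × 10¹⁵ V

1787000000 MV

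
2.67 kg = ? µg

kilo = 10³, micro = 10⁻⁶; factor is 10⁹.
2.67 × 10⁹ = 2670000000

2670000000 µg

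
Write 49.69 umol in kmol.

0.00000004969 kmol

micro = 1e-6, kilo = 1e3; factor is 1e-9.
49.69 × 1e-9 = 0.00000004969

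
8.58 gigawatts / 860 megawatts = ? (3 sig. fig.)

9.98

(8.58 × 10⁹) / (860 × 10⁶) = 0.009977 × 10³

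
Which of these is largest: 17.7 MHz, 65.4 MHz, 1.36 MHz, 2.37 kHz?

65.4 MHz

17.7 MHz = 17700000 Hz
65.4 MHz = 65400000 Hz
1.36 MHz = 1360000 Hz
2.37 kHz = 2370 Hz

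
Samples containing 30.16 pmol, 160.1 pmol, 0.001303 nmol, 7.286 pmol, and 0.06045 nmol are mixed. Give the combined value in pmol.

In pmol:
  30.16 pmol → 30.16
  160.1 pmol → 160.1
  0.001303 nmol = 0.001303 × 10^3 pmol = 1.303
  7.286 pmol → 7.286
  0.06045 nmol = 0.06045 × 10^3 pmol = 60.45
Sum: 30.16 + 160.1 + 1.303 + 7.286 + 60.45 = 259.299

259.299 pmol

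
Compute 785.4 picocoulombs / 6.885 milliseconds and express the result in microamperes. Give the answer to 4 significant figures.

0.1141 microamperes

(785.4 × 10^-12) / (6.885 × 10^-3) = 114.074 × 10^-9 A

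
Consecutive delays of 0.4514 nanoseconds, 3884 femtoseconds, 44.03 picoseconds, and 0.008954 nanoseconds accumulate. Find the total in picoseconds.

508.268 picoseconds

In picoseconds:
  0.4514 nanoseconds = 0.4514 × 10^3 picoseconds = 451.4
  3884 femtoseconds = 3884 × 10^-3 picoseconds = 3.884
  44.03 picoseconds → 44.03
  0.008954 nanoseconds = 0.008954 × 10^3 picoseconds = 8.954
Sum: 451.4 + 3.884 + 44.03 + 8.954 = 508.268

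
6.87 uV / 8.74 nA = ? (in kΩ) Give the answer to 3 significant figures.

0.786 kΩ

(6.87e-6) / (8.74e-9) = 0.78604e3 Ω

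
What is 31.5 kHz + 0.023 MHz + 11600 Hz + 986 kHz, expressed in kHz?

1052.1 kHz

In kHz:
  31.5 kHz → 31.5
  0.023 MHz = 0.023 × 10³ kHz = 23
  11600 Hz = 11600 × 10⁻³ kHz = 11.6
  986 kHz → 986
Sum: 31.5 + 23 + 11.6 + 986 = 1052.1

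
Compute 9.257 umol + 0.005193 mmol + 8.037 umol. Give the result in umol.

In umol:
  9.257 umol → 9.257
  0.005193 mmol = 0.005193 × 10^3 umol = 5.193
  8.037 umol → 8.037
Sum: 9.257 + 5.193 + 8.037 = 22.487

22.487 umol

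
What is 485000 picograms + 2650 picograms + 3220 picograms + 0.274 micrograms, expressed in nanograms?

In nanograms:
  485000 picograms = 485000e-3 nanograms = 485
  2650 picograms = 2650e-3 nanograms = 2.65
  3220 picograms = 3220e-3 nanograms = 3.22
  0.274 micrograms = 0.274e3 nanograms = 274
Sum: 485 + 2.65 + 3.22 + 274 = 764.87

764.87 nanograms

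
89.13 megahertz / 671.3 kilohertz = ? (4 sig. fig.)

(89.13 × 10^6) / (671.3 × 10^3) = 0.13277 × 10^3

132.8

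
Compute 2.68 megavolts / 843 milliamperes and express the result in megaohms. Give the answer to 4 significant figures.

(2.68 × 10⁶) / (843 × 10⁻³) = 0.00317912 × 10⁹ Ω

3.179 megaohms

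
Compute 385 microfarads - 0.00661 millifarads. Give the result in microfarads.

378.39 microfarads

In microfarads:
  385 microfarads → 385
  0.00661 millifarads = 0.00661e3 microfarads = 6.61
Difference: 385 - 6.61 = 378.39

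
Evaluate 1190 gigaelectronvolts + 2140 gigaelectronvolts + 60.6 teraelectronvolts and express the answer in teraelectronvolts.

63.93 teraelectronvolts

In teraelectronvolts:
  1190 gigaelectronvolts = 1190e-3 teraelectronvolts = 1.19
  2140 gigaelectronvolts = 2140e-3 teraelectronvolts = 2.14
  60.6 teraelectronvolts → 60.6
Sum: 1.19 + 2.14 + 60.6 = 63.93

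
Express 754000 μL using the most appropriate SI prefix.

= 754 × 10⁻³ L; 10⁻³ is milli.

754 mL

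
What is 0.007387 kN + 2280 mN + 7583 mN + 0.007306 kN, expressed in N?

In N:
  0.007387 kN = 0.007387 × 10³ N = 7.387
  2280 mN = 2280 × 10⁻³ N = 2.28
  7583 mN = 7583 × 10⁻³ N = 7.583
  0.007306 kN = 0.007306 × 10³ N = 7.306
Sum: 7.387 + 2.28 + 7.583 + 7.306 = 24.556

24.556 N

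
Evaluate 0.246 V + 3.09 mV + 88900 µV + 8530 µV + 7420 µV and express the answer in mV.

In mV:
  0.246 V = 0.246e3 mV = 246
  3.09 mV → 3.09
  88900 µV = 88900e-3 mV = 88.9
  8530 µV = 8530e-3 mV = 8.53
  7420 µV = 7420e-3 mV = 7.42
Sum: 246 + 3.09 + 88.9 + 8.53 + 7.42 = 353.94

353.94 mV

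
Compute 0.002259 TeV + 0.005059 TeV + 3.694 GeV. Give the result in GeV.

In GeV:
  0.002259 TeV = 0.002259 × 10^3 GeV = 2.259
  0.005059 TeV = 0.005059 × 10^3 GeV = 5.059
  3.694 GeV → 3.694
Sum: 2.259 + 5.059 + 3.694 = 11.012

11.012 GeV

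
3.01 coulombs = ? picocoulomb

3010000000000 picocoulombs

(no prefix) = 10⁰, pico = 10⁻¹²; factor is 10¹².
3.01 × 10¹² = 3010000000000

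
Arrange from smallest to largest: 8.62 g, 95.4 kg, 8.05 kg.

8.62 g < 8.05 kg < 95.4 kg

8.62 g = 8.62 g
95.4 kg = 95400 g
8.05 kg = 8050 g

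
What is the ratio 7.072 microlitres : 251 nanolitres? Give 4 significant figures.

(7.072 × 10^-6) / (251 × 10^-9) = 0.028175 × 10^3

28.18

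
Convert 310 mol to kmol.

(no prefix) = 10⁰, kilo = 10³; factor is 10⁻³.
310 × 10⁻³ = 0.31

0.31 kmol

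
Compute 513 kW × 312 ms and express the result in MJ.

513 × 10³ × 312 × 10⁻³ = 160056 J

0.160056 MJ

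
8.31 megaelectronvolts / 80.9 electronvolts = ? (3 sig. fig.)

103000

(8.31e6) / (80.9) = 0.1027e6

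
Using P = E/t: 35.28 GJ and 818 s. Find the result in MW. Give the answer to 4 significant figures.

43.13 MW

(35.28 × 10⁹) / (818) = 0.0431296 × 10⁹ W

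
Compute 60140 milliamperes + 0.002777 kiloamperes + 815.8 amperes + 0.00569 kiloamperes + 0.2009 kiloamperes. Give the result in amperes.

1085.307 amperes

In amperes:
  60140 milliamperes = 60140 × 10^-3 amperes = 60.14
  0.002777 kiloamperes = 0.002777 × 10^3 amperes = 2.777
  815.8 amperes → 815.8
  0.00569 kiloamperes = 0.00569 × 10^3 amperes = 5.69
  0.2009 kiloamperes = 0.2009 × 10^3 amperes = 200.9
Sum: 60.14 + 2.777 + 815.8 + 5.69 + 200.9 = 1085.307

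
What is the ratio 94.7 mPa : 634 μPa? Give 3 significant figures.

149

(94.7 × 10⁻³) / (634 × 10⁻⁶) = 0.1494 × 10³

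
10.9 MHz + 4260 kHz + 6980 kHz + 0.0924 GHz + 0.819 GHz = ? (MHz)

In MHz:
  10.9 MHz → 10.9
  4260 kHz = 4260 × 10⁻³ MHz = 4.26
  6980 kHz = 6980 × 10⁻³ MHz = 6.98
  0.0924 GHz = 0.0924 × 10³ MHz = 92.4
  0.819 GHz = 0.819 × 10³ MHz = 819
Sum: 10.9 + 4.26 + 6.98 + 92.4 + 819 = 933.54

933.54 MHz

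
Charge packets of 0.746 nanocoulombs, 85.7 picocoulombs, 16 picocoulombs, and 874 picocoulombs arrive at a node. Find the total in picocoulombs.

In picocoulombs:
  0.746 nanocoulombs = 0.746 × 10^3 picocoulombs = 746
  85.7 picocoulombs → 85.7
  16 picocoulombs → 16
  874 picocoulombs → 874
Sum: 746 + 85.7 + 16 + 874 = 1721.7

1721.7 picocoulombs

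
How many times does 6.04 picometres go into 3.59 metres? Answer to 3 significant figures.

(3.59) / (6.04e-12) = 0.5944e12

594000000000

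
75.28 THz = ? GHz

tera = 10¹², giga = 10⁹; factor is 10³.
75.28 × 10³ = 75280

75280 GHz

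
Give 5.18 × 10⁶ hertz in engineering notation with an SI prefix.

= 5.18 × 10⁶ hertz; 10⁶ is mega.

5.18 megahertz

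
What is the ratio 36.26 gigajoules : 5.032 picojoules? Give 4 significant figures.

(36.26 × 10⁹) / (5.032 × 10⁻¹²) = 7.2059 × 10²¹

7206000000000000000000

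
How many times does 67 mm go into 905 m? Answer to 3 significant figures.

13500

(905) / (67 × 10^-3) = 13.51 × 10^3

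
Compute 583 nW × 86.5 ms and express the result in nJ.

583 × 10^-9 × 86.5 × 10^-3 = 50429.5 × 10^-12 J

50.4295 nJ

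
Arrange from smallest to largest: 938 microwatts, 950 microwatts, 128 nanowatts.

128 nanowatts < 938 microwatts < 950 microwatts

938 microwatts = 0.000938 watts
950 microwatts = 0.00095 watts
128 nanowatts = 0.000000128 watts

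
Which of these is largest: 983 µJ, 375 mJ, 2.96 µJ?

375 mJ

983 µJ = 0.000983 J
375 mJ = 0.375 J
2.96 µJ = 0.00000296 J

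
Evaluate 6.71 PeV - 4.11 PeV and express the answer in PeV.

2.6 PeV

In PeV:
  6.71 PeV → 6.71
  4.11 PeV → 4.11
Difference: 6.71 - 4.11 = 2.6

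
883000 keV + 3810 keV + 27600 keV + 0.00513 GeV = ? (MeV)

919.54 MeV

In MeV:
  883000 keV = 883000e-3 MeV = 883
  3810 keV = 3810e-3 MeV = 3.81
  27600 keV = 27600e-3 MeV = 27.6
  0.00513 GeV = 0.00513e3 MeV = 5.13
Sum: 883 + 3.81 + 27.6 + 5.13 = 919.54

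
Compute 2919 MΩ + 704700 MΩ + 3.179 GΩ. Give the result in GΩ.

710.798 GΩ

In GΩ:
  2919 MΩ = 2919 × 10^-3 GΩ = 2.919
  704700 MΩ = 704700 × 10^-3 GΩ = 704.7
  3.179 GΩ → 3.179
Sum: 2.919 + 704.7 + 3.179 = 710.798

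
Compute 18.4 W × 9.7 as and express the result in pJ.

0.00017848 pJ

18.4 × 9.7 × 10^-18 = 178.48 × 10^-18 J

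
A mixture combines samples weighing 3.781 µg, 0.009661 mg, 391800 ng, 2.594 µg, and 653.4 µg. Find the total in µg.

In µg:
  3.781 µg → 3.781
  0.009661 mg = 0.009661e3 µg = 9.661
  391800 ng = 391800e-3 µg = 391.8
  2.594 µg → 2.594
  653.4 µg → 653.4
Sum: 3.781 + 9.661 + 391.8 + 2.594 + 653.4 = 1061.236

1061.236 µg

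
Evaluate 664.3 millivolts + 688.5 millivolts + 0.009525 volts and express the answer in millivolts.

1362.325 millivolts

In millivolts:
  664.3 millivolts → 664.3
  688.5 millivolts → 688.5
  0.009525 volts = 0.009525 × 10^3 millivolts = 9.525
Sum: 664.3 + 688.5 + 9.525 = 1362.325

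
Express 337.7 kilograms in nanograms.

kilo = 1e3, nano = 1e-9; factor is 1e12.
337.7 × 1e12 = 337700000000000

337700000000000 nanograms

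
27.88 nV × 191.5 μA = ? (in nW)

0.00533902 nW

27.88 × 10⁻⁹ × 191.5 × 10⁻⁶ = 5339.02 × 10⁻¹⁵ W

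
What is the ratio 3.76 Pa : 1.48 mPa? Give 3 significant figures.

(3.76) / (1.48 × 10^-3) = 2.541 × 10^3

2540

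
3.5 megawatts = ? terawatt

0.0000035 terawatts

mega = 10^6, tera = 10^12; factor is 10^-6.
3.5 × 10^-6 = 0.0000035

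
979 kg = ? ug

kilo = 1e3, micro = 1e-6; factor is 1e9.
979 × 1e9 = 979000000000

979000000000 ug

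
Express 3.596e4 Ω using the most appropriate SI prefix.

= 35.96e3 Ω; 1e3 is kilo.

35.96 kΩ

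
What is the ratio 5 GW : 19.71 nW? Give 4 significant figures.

(5 × 10⁹) / (19.71 × 10⁻⁹) = 0.25368 × 10¹⁸

253700000000000000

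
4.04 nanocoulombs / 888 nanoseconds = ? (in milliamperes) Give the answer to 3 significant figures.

(4.04 × 10^-9) / (888 × 10^-9) = 0.0045495 A

4.55 milliamperes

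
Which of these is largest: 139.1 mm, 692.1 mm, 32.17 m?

139.1 mm = 0.1391 m
692.1 mm = 0.6921 m
32.17 m = 32.17 m

32.17 m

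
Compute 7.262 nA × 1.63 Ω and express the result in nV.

11.83706 nV

7.262 × 10^-9 × 1.63 = 11.83706 × 10^-9 V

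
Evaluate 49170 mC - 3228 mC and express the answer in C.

In C:
  49170 mC = 49170e-3 C = 49.17
  3228 mC = 3228e-3 C = 3.228
Difference: 49.17 - 3.228 = 45.942

45.942 C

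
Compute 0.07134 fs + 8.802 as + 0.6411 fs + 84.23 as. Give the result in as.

In as:
  0.07134 fs = 0.07134 × 10^3 as = 71.34
  8.802 as → 8.802
  0.6411 fs = 0.6411 × 10^3 as = 641.1
  84.23 as → 84.23
Sum: 71.34 + 8.802 + 641.1 + 84.23 = 805.472

805.472 as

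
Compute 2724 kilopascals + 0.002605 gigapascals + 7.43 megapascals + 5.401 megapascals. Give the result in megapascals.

In megapascals:
  2724 kilopascals = 2724 × 10^-3 megapascals = 2.724
  0.002605 gigapascals = 0.002605 × 10^3 megapascals = 2.605
  7.43 megapascals → 7.43
  5.401 megapascals → 5.401
Sum: 2.724 + 2.605 + 7.43 + 5.401 = 18.16

18.16 megapascals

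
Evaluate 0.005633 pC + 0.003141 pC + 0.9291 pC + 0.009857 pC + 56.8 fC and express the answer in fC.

1004.531 fC

In fC:
  0.005633 pC = 0.005633e3 fC = 5.633
  0.003141 pC = 0.003141e3 fC = 3.141
  0.9291 pC = 0.9291e3 fC = 929.1
  0.009857 pC = 0.009857e3 fC = 9.857
  56.8 fC → 56.8
Sum: 5.633 + 3.141 + 929.1 + 9.857 + 56.8 = 1004.531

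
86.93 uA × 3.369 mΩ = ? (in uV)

0.29286717 uV

86.93 × 10^-6 × 3.369 × 10^-3 = 292.86717 × 10^-9 V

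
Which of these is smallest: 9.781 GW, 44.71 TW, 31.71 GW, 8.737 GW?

8.737 GW

9.781 GW = 9781000000 W
44.71 TW = 44710000000000 W
31.71 GW = 31710000000 W
8.737 GW = 8737000000 W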